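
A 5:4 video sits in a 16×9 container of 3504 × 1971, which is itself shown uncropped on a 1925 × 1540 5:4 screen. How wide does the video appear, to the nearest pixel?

1354 px

Inside the 3504×1971 canvas the video is height-limited at 2463.75 × 1971.00.
16×9 in 1925×1540: fills the width, so the intermediate becomes 1925.00 × 1082.81 — a scale of ×0.5494.
The video scales with it: width 2463.75 × 0.5494 ≈ 1353.52.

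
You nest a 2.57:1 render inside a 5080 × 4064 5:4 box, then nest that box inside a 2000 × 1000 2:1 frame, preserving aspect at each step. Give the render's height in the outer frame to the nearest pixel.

486 px

Inside the 5080×4064 canvas the render is width-limited at 5080.00 × 1976.65.
The 5:4 canvas is height-limited in 2000×1000, giving 1250.00 × 1000.00; scale factor 0.2461.
So the render's height is 1976.65 × 0.2461 ≈ 486.38.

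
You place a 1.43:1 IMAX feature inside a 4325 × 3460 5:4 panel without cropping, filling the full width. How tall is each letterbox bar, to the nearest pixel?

218 px

Content height = 4325 / 1.430 ≈ 3024.48 px.
3460 − 3024.48 = 435.52 px of bars (217.76 each).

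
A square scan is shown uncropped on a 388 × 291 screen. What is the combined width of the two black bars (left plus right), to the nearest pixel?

97 px

square is narrower than 4×3, so it spans the full height.
Content width = 291 × 1/1 ≈ 291.00 px.
Leftover width: 388 − 291.00 = 97.00 px.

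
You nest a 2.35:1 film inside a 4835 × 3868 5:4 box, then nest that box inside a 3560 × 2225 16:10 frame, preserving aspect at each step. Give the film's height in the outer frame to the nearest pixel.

First fit — 2.35:1 into 4835×3868 spans the width: 4835.00 × 2057.45.
Second fit — the 5:4 canvas into 3560×2225 spans the height: 2781.25 × 2225.00 (×0.5752 from 4835×3868).
The film scales with it: height 2057.45 × 0.5752 ≈ 1183.51.

1184 px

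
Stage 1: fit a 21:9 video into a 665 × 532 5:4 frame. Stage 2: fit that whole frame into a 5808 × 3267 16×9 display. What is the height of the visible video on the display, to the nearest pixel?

Inside the 665×532 canvas the video is width-limited at 665.00 × 285.00.
Second fit — the 5:4 canvas into 5808×3267 spans the height: 4083.75 × 3267.00 (×6.1410 from 665×532).
Applying the same ×6.1410: 285.00 → 1750.18.

1750 px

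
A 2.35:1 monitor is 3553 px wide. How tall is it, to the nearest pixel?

1512 px

3553 / 2.350 = 1511.91.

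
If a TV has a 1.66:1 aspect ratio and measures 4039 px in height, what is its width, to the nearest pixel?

6705 px

4039 × 1.660 = 6704.74.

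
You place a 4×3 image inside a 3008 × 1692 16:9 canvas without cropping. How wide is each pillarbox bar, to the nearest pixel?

376 px

4×3 is narrower than 16:9, so it spans the full height.
Content width = 1692 × 4/3 ≈ 2256.00 px.
Black = 3008 − 2256.00 = 752.00 px, or 376.00 per bar.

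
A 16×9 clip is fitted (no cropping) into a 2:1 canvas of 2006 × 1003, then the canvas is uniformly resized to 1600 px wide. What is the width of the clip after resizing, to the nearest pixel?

1422 px

At 2006×1003 the clip is height-limited, so width = 1003 × 16/9 ≈ 1783.11 px.
Scaling 2006 → 1600 is ×0.7976, so the width becomes 1783.11 × 0.7976 ≈ 1422.22 px.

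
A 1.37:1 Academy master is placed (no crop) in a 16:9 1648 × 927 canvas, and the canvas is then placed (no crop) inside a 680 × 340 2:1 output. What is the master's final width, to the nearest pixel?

466 px

Inside the 1648×927 canvas the master is height-limited at 1269.99 × 927.00.
16:9 in 680×340: fills the height, so the intermediate becomes 604.44 × 340.00 — a scale of ×0.3668.
So the master's width is 1269.99 × 0.3668 ≈ 465.80.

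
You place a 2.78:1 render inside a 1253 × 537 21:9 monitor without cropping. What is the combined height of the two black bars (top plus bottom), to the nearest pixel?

86 px

Since 2.780 > 2.333, the render is width-limited.
That makes the image 450.72 px tall (1253 / 2.780).
Black = 537 − 450.72 = 86.28 px.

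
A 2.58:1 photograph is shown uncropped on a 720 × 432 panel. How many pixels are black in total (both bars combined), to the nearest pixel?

2.58:1 (2.580) > 5:3 (1.667), so the photograph fills the width.
That makes the image 279.0698 px tall (720 / 2.580).
Black = 432 − 279.0698 = 152.9302 px.
That's 152.9302 × 720 ≈ 110110 black pixels.

110110 pixels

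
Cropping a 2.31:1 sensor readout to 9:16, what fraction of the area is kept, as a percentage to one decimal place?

Going from 2.31:1 to 9:16 means cutting width while keeping height.
Area ratio = (0.562)/(2.310) = 24.35% retained.

24.4%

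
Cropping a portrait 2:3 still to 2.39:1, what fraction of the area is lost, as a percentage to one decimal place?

72.1%

Going from portrait 2:3 to 2.39:1 means cutting height while keeping width.
Fraction kept = (0.667)/(2.390) ≈ 27.89%, so 72.11% is lost.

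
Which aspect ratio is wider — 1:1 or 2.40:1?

1 and 2.4; 2.4 > 1.

2.40:1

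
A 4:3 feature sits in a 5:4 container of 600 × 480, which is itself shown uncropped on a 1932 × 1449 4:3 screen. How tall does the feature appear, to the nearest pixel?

First fit — 4:3 into 600×480 spans the width: 600.00 × 450.00.
Second fit — the 5:4 canvas into 1932×1449 spans the height: 1811.25 × 1449.00 (×3.0187 from 600×480).
The feature scales with it: height 450.00 × 3.0187 ≈ 1358.44.

1358 px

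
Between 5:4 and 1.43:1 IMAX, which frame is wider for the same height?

1.43:1 IMAX

5:4 = 1.25 and 1.43; 1.43 > 1.25.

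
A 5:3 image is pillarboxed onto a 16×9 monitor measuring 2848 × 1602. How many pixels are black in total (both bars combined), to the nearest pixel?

Since 1.667 < 1.778, the image is height-limited.
Content width = 1602 × 5/3 ≈ 2670.0000 px.
2848 − 2670.0000 = 178.0000 px of bars.
Across the 1602-px span: 178.0000 × 1602 ≈ 285156 px.

285156 pixels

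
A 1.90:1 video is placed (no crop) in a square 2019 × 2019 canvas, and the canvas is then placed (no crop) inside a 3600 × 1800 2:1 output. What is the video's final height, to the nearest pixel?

947 px

First fit — 1.90:1 into 2019×2019 spans the width: 2019.00 × 1062.63.
square in 3600×1800: fills the height, so the intermediate becomes 1800.00 × 1800.00 — a scale of ×0.8915.
Applying the same ×0.8915: 1062.63 → 947.37.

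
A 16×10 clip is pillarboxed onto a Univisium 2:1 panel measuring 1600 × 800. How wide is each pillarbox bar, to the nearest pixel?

160 px

Since 1.600 < 2.000, the clip is height-limited.
The clip is 800 × 16/10 ≈ 1280.00 px wide.
1600 − 1280.00 = 320.00 px of bars (160.00 each).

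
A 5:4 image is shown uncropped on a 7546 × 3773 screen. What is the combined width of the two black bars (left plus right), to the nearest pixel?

2830 px

5:4 is narrower than Univisium 2:1, so it spans the full height.
The image is 3773 × 5/4 ≈ 4716.25 px wide.
7546 − 4716.25 = 2829.75 px of bars.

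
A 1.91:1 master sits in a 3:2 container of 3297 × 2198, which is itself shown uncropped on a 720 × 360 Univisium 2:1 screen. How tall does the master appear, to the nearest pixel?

1.91:1 in 3297×2198: fills the width, so the master is 3297.00 × 1726.18.
3:2 in 720×360: fills the height, so the intermediate becomes 540.00 × 360.00 — a scale of ×0.1638.
So the master's height is 1726.18 × 0.1638 ≈ 282.72.

283 px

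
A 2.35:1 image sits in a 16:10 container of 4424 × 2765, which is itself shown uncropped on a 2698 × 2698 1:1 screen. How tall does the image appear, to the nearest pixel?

1148 px

First fit — 2.35:1 into 4424×2765 spans the width: 4424.00 × 1882.55.
The 16:10 canvas is width-limited in 2698×2698, giving 2698.00 × 1686.25; scale factor 0.6099.
So the image's height is 1882.55 × 0.6099 ≈ 1148.09.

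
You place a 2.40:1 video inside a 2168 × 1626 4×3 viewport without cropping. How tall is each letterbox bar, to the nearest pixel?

Since 2.400 > 1.333, the video is width-limited.
That makes the image 903.33 px tall (2168 / 2.400).
Leftover height: 1626 − 903.33 = 722.67 px → 361.33 each side.

361 px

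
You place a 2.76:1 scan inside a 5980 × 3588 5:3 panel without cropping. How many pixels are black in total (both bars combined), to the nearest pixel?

2.76:1 is wider than 5:3, so it spans the full width.
That makes the image 2166.6667 px tall (5980 / 2.760).
Leftover height: 3588 − 2166.6667 = 1421.3333 px.
Across the 5980-px span: 1421.3333 × 5980 ≈ 8499573 px.

8499573 pixels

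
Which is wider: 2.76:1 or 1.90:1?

2.76:1

2.76 and 1.9; 2.76 > 1.9.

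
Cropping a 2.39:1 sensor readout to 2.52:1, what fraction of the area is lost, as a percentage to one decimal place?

5.2%

2.52:1 is wider than 2.39:1, so the crop keeps the full width and trims the height.
Area ratio = (2.390)/(2.520) = 94.84%; the remaining 5.16% is cropped out.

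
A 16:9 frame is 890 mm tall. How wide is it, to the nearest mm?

890 / 9 × 16 = 1582.22.

1582 mm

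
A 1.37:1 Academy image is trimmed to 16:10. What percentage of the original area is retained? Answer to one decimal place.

16:10 is wider than 1.37:1 Academy, so the crop keeps the full width and trims the height.
Fraction kept = (1.370)/(1.600) ≈ 85.62%.

85.6%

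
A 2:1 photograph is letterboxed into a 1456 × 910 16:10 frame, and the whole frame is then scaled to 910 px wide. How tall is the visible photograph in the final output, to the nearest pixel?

In the 1456×910 frame the photograph fills the width: height = 1456 × 1/2 ≈ 728.00 px.
Resizing to 910 px wide multiplies everything by 0.6250: 728.00 → 455.00 px.

455 px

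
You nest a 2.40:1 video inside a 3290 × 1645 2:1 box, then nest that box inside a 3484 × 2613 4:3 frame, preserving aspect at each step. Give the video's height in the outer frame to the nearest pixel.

2.40:1 in 3290×1645: fills the width, so the video is 3290.00 × 1370.83.
Second fit — the 2:1 canvas into 3484×2613 spans the width: 3484.00 × 1742.00 (×1.0590 from 3290×1645).
The video scales with it: height 1370.83 × 1.0590 ≈ 1451.67.

1452 px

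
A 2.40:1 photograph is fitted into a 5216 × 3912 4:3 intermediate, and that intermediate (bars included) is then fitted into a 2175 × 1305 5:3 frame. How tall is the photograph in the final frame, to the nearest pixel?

725 px

2.40:1 in 5216×3912: fills the width, so the photograph is 5216.00 × 2173.33.
Second fit — the 4:3 canvas into 2175×1305 spans the height: 1740.00 × 1305.00 (×0.3336 from 5216×3912).
The photograph scales with it: height 2173.33 × 0.3336 ≈ 725.00.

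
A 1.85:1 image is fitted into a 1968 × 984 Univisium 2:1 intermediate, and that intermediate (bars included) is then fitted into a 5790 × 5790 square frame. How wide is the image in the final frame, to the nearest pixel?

5356 px

1.85:1 in 1968×984: fills the height, so the image is 1820.40 × 984.00.
Second fit — the Univisium 2:1 canvas into 5790×5790 spans the width: 5790.00 × 2895.00 (×2.9421 from 1968×984).
The image scales with it: width 1820.40 × 2.9421 ≈ 5355.75.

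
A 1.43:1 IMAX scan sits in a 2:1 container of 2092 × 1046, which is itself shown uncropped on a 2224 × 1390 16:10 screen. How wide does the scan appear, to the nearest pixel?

1590 px

First fit — 1.43:1 IMAX into 2092×1046 spans the height: 1495.78 × 1046.00.
The 2:1 canvas is width-limited in 2224×1390, giving 2224.00 × 1112.00; scale factor 1.0631.
The scan scales with it: width 1495.78 × 1.0631 ≈ 1590.16.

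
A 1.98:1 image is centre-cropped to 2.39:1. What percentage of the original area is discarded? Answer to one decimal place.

The width stays; only height is cut (since 2.39:1 is wider than 1.98:1).
(1.980)/(2.390) ≈ 0.828 of the area survives, leaving 17.15% discarded.

17.2%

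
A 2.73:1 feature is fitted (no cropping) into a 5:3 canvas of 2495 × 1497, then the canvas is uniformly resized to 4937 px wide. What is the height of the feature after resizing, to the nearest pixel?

At 2495×1497 the feature is width-limited, so height = 2495 / 2.730 ≈ 913.92 px.
The frame scales by 4937/2495 = 1.9788; 913.92 × 1.9788 ≈ 1808.42 px.

1808 px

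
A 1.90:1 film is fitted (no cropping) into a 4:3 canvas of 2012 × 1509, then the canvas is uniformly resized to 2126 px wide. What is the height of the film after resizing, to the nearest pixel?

Fitted into 2012×1509, the film spans the width; its height is 2012 / 1.900 ≈ 1058.95 px.
The frame scales by 2126/2012 = 1.0567; 1058.95 × 1.0567 ≈ 1118.95 px.

1119 px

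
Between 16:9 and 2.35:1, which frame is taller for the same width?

16:9 = 1.778 and 2.35; 2.35 > 1.778. The smaller width-to-height ratio is the taller frame.

16:9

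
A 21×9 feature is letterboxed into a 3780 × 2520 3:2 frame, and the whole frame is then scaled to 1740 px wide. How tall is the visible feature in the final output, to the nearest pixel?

746 px

At 3780×2520 the feature is width-limited, so height = 3780 × 9/21 ≈ 1620.00 px.
Scaling 3780 → 1740 is ×0.4603, so the height becomes 1620.00 × 0.4603 ≈ 745.71 px.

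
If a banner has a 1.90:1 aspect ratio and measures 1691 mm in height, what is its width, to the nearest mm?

At 1.90:1, 1691 × 1.900 ≈ 3212.90.

3213 mm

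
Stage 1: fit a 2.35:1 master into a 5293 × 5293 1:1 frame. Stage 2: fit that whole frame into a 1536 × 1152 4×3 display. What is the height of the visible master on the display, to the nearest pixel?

490 px

2.35:1 in 5293×5293: fills the width, so the master is 5293.00 × 2252.34.
1:1 in 1536×1152: fills the height, so the intermediate becomes 1152.00 × 1152.00 — a scale of ×0.2176.
Applying the same ×0.2176: 2252.34 → 490.21.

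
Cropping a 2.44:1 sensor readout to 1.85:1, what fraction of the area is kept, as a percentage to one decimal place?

75.8%

Going from 2.44:1 to 1.85:1 means cutting width while keeping height.
Fraction kept = (1.850)/(2.440) ≈ 75.82%.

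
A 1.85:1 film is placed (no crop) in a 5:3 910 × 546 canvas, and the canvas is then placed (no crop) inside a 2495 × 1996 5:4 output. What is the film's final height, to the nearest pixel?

1.85:1 in 910×546: fills the width, so the film is 910.00 × 491.89.
The 5:3 canvas is width-limited in 2495×1996, giving 2495.00 × 1497.00; scale factor 2.7418.
The film scales with it: height 491.89 × 2.7418 ≈ 1348.65.

1349 px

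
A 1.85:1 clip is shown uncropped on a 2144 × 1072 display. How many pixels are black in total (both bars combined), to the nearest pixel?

172378 pixels

1.85:1 (1.850) < 2:1 (2.000), so the clip fills the height.
That makes the image 1983.2000 px wide (1072 × 1.850).
2144 − 1983.2000 = 160.8000 px of bars.
That's 160.8000 × 1072 ≈ 172378 black pixels.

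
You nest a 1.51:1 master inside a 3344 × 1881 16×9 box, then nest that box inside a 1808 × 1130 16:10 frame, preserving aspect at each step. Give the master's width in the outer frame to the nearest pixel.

1.51:1 in 3344×1881: fills the height, so the master is 2840.31 × 1881.00.
Second fit — the 16×9 canvas into 1808×1130 spans the width: 1808.00 × 1017.00 (×0.5407 from 3344×1881).
So the master's width is 2840.31 × 0.5407 ≈ 1535.67.

1536 px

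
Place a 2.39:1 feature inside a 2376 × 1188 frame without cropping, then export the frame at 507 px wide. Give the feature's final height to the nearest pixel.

212 px

In the 2376×1188 frame the feature fills the width: height = 2376 / 2.390 ≈ 994.14 px.
Scaling 2376 → 507 is ×0.2134, so the height becomes 994.14 × 0.2134 ≈ 212.13 px.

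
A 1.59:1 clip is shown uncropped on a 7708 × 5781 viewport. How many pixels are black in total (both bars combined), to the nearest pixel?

1.59:1 (1.590) > 4:3 (1.333), so the clip fills the width.
That makes the image 4847.7987 px tall (7708 / 1.590).
5781 − 4847.7987 = 933.2013 px of bars.
Bar area = 933.2013 × 7708 ≈ 7193115 px.

7193115 pixels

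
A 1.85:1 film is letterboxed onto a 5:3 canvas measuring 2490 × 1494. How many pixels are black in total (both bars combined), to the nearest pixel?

1.85:1 is wider than 5:3, so it spans the full width.
That makes the image 1345.9459 px tall (2490 / 1.850).
Black = 1494 − 1345.9459 = 148.0541 px.
That's 148.0541 × 2490 ≈ 368655 black pixels.

368655 pixels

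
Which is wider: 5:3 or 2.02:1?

5:3 = 1.667 and 2.02; 2.02 > 1.667.

2.02:1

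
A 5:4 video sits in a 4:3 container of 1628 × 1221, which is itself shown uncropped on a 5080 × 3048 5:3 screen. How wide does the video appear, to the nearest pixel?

Inside the 1628×1221 canvas the video is height-limited at 1526.25 × 1221.00.
Second fit — the 4:3 canvas into 5080×3048 spans the height: 4064.00 × 3048.00 (×2.4963 from 1628×1221).
So the video's width is 1526.25 × 2.4963 ≈ 3810.00.

3810 px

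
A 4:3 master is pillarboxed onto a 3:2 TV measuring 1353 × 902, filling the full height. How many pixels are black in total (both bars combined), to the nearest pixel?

135601 pixels

That makes the image 1202.6667 px wide (902 × 4/3).
Leftover width: 1353 − 1202.6667 = 150.3333 px.
Across the 902-px span: 150.3333 × 902 ≈ 135601 px.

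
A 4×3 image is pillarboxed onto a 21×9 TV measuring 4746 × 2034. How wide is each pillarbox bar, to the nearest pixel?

Since 1.333 < 2.333, the image is height-limited.
That makes the image 2712.00 px wide (2034 × 4/3).
Black = 4746 − 2712.00 = 2034.00 px, or 1017.00 per bar.

1017 px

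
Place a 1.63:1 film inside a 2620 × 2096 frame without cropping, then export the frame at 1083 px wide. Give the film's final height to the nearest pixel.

664 px

Fitted into 2620×2096, the film spans the width; its height is 2620 / 1.630 ≈ 1607.36 px.
The frame scales by 1083/2620 = 0.4134; 1607.36 × 0.4134 ≈ 664.42 px.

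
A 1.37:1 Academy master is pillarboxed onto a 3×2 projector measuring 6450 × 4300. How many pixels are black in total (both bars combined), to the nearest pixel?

2403700 pixels

Since 1.370 < 1.500, the master is height-limited.
The master is 4300 × 1.370 ≈ 5891.0000 px wide.
6450 − 5891.0000 = 559.0000 px of bars.
Across the 4300-px span: 559.0000 × 4300 ≈ 2403700 px.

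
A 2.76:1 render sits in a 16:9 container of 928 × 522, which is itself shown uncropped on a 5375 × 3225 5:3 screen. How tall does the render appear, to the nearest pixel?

1947 px

2.76:1 in 928×522: fills the width, so the render is 928.00 × 336.23.
16:9 in 5375×3225: fills the width, so the intermediate becomes 5375.00 × 3023.44 — a scale of ×5.7920.
The render scales with it: height 336.23 × 5.7920 ≈ 1947.46.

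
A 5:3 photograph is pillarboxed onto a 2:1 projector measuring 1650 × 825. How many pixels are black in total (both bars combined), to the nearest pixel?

Since 1.667 < 2.000, the photograph is height-limited.
Content width = 825 × 5/3 ≈ 1375.0000 px.
Black = 1650 − 1375.0000 = 275.0000 px.
That's 275.0000 × 825 ≈ 226875 black pixels.

226875 pixels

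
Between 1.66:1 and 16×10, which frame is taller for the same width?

1.66 and 16×10 = 1.6; 1.66 > 1.6. The smaller width-to-height ratio is the taller frame.

16×10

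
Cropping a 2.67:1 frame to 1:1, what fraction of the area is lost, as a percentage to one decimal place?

The height stays; only width is cut (since 1:1 is narrower than 2.67:1).
Area ratio = (1.000)/(2.670) = 37.45%; the remaining 62.55% is cropped out.

62.5%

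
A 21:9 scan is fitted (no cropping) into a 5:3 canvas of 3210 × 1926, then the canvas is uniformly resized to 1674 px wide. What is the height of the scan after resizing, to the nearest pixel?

In the 3210×1926 frame the scan fills the width: height = 3210 × 9/21 ≈ 1375.71 px.
The frame scales by 1674/3210 = 0.5215; 1375.71 × 0.5215 ≈ 717.43 px.

717 px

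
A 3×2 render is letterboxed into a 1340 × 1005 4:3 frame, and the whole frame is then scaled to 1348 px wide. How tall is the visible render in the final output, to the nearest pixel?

899 px

In the 1340×1005 frame the render fills the width: height = 1340 × 2/3 ≈ 893.33 px.
The frame scales by 1348/1340 = 1.0060; 893.33 × 1.0060 ≈ 898.67 px.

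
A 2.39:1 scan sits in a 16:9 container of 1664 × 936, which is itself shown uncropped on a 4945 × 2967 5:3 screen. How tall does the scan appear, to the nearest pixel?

First fit — 2.39:1 into 1664×936 spans the width: 1664.00 × 696.23.
Second fit — the 16:9 canvas into 4945×2967 spans the width: 4945.00 × 2781.56 (×2.9718 from 1664×936).
So the scan's height is 696.23 × 2.9718 ≈ 2069.04.

2069 px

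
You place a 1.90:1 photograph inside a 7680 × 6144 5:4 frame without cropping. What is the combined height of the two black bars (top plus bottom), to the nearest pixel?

1.90:1 (1.900) > 5:4 (1.250), so the photograph fills the width.
Content height = 7680 / 1.900 ≈ 4042.11 px.
Black = 6144 − 4042.11 = 2101.89 px.

2102 px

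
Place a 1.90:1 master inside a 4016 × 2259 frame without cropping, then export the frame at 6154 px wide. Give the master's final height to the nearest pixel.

At 4016×2259 the master is width-limited, so height = 4016 / 1.900 ≈ 2113.68 px.
The frame scales by 6154/4016 = 1.5324; 2113.68 × 1.5324 ≈ 3238.95 px.

3239 px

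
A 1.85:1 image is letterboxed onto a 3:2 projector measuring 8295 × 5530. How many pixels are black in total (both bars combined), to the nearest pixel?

8678364 pixels

Since 1.850 > 1.500, the image is width-limited.
The image is 8295 / 1.850 ≈ 4483.7838 px tall.
5530 − 4483.7838 = 1046.2162 px of bars.
Bar area = 1046.2162 × 8295 ≈ 8678364 px.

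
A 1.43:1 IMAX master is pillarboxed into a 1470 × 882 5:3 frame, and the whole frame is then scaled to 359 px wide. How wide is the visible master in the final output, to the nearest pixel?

Fitted into 1470×882, the master spans the height; its width is 882 × 1.430 ≈ 1261.26 px.
Resizing to 359 px wide multiplies everything by 0.2442: 1261.26 → 308.02 px.

308 px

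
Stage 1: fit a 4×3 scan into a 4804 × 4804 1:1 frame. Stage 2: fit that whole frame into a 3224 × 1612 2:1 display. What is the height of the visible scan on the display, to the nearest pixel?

1209 px

Inside the 4804×4804 canvas the scan is width-limited at 4804.00 × 3603.00.
Second fit — the 1:1 canvas into 3224×1612 spans the height: 1612.00 × 1612.00 (×0.3356 from 4804×4804).
So the scan's height is 3603.00 × 0.3356 ≈ 1209.00.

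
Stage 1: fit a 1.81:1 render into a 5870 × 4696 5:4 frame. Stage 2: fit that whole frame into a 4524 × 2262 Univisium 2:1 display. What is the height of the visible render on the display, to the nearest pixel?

First fit — 1.81:1 into 5870×4696 spans the width: 5870.00 × 3243.09.
Second fit — the 5:4 canvas into 4524×2262 spans the height: 2827.50 × 2262.00 (×0.4817 from 5870×4696).
The render scales with it: height 3243.09 × 0.4817 ≈ 1562.15.

1562 px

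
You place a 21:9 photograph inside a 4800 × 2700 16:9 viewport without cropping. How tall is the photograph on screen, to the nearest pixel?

21:9 is wider than 16:9, so it spans the full width.
Content height = 4800 × 9/21 ≈ 2057.14 px.

2057 px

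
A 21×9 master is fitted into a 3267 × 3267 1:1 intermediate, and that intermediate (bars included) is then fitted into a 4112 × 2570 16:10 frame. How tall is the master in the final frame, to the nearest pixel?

First fit — 21×9 into 3267×3267 spans the width: 3267.00 × 1400.14.
Second fit — the 1:1 canvas into 4112×2570 spans the height: 2570.00 × 2570.00 (×0.7867 from 3267×3267).
The master scales with it: height 1400.14 × 0.7867 ≈ 1101.43.

1101 px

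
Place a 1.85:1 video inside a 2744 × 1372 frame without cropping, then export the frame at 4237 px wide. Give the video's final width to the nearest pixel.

3919 px

Fitted into 2744×1372, the video spans the height; its width is 1372 × 1.850 ≈ 2538.20 px.
The frame scales by 4237/2744 = 1.5441; 2538.20 × 1.5441 ≈ 3919.22 px.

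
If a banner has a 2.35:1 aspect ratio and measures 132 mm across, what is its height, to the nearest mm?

At 2.35:1, 132 / 2.350 ≈ 56.17.

56 mm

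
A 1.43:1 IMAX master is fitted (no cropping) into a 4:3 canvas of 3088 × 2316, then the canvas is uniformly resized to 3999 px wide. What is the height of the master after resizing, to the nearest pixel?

2797 px

Fitted into 3088×2316, the master spans the width; its height is 3088 / 1.430 ≈ 2159.44 px.
Resizing to 3999 px wide multiplies everything by 1.2950: 2159.44 → 2796.50 px.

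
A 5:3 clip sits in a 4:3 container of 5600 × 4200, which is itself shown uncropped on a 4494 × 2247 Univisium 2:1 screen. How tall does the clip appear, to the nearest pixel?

1798 px

5:3 in 5600×4200: fills the width, so the clip is 5600.00 × 3360.00.
4:3 in 4494×2247: fills the height, so the intermediate becomes 2996.00 × 2247.00 — a scale of ×0.5350.
The clip scales with it: height 3360.00 × 0.5350 ≈ 1797.60.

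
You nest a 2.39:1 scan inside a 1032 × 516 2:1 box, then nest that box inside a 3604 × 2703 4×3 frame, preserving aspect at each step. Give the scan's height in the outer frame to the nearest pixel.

Inside the 1032×516 canvas the scan is width-limited at 1032.00 × 431.80.
The 2:1 canvas is width-limited in 3604×2703, giving 3604.00 × 1802.00; scale factor 3.4922.
The scan scales with it: height 431.80 × 3.4922 ≈ 1507.95.

1508 px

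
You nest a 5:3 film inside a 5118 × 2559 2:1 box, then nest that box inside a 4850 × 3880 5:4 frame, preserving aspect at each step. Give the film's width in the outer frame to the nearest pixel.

4042 px

Inside the 5118×2559 canvas the film is height-limited at 4265.00 × 2559.00.
The 2:1 canvas is width-limited in 4850×3880, giving 4850.00 × 2425.00; scale factor 0.9476.
The film scales with it: width 4265.00 × 0.9476 ≈ 4041.67.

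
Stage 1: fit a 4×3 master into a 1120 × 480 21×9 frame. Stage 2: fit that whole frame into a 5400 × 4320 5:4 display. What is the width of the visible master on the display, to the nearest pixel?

3086 px

First fit — 4×3 into 1120×480 spans the height: 640.00 × 480.00.
The 21×9 canvas is width-limited in 5400×4320, giving 5400.00 × 2314.29; scale factor 4.8214.
So the master's width is 640.00 × 4.8214 ≈ 3085.71.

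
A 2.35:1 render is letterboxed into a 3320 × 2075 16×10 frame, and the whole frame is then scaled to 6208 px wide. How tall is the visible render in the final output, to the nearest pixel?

Fitted into 3320×2075, the render spans the width; its height is 3320 / 2.350 ≈ 1412.77 px.
Resizing to 6208 px wide multiplies everything by 1.8699: 1412.77 → 2641.70 px.

2642 px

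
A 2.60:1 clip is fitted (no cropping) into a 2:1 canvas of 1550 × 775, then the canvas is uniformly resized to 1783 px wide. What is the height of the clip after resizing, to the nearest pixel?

686 px

In the 1550×775 frame the clip fills the width: height = 1550 / 2.600 ≈ 596.15 px.
The frame scales by 1783/1550 = 1.1503; 596.15 × 1.1503 ≈ 685.77 px.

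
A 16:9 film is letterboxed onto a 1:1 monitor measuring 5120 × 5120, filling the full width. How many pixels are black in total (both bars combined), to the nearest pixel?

11468800 pixels

The film is 5120 × 9/16 ≈ 2880.0000 px tall.
Leftover height: 5120 − 2880.0000 = 2240.0000 px.
That's 2240.0000 × 5120 ≈ 11468800 black pixels.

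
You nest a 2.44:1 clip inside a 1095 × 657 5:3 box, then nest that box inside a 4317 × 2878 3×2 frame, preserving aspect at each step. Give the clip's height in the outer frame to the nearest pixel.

Inside the 1095×657 canvas the clip is width-limited at 1095.00 × 448.77.
Second fit — the 5:3 canvas into 4317×2878 spans the width: 4317.00 × 2590.20 (×3.9425 from 1095×657).
So the clip's height is 448.77 × 3.9425 ≈ 1769.26.

1769 px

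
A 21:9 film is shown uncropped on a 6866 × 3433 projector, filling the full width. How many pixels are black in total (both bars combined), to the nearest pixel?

3367283 pixels

That makes the image 2942.5714 px tall (6866 × 9/21).
Leftover height: 3433 − 2942.5714 = 490.4286 px.
That's 490.4286 × 6866 ≈ 3367283 black pixels.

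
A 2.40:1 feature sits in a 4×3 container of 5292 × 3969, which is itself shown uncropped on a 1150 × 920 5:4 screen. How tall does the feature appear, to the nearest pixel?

479 px

2.40:1 in 5292×3969: fills the width, so the feature is 5292.00 × 2205.00.
The 4×3 canvas is width-limited in 1150×920, giving 1150.00 × 862.50; scale factor 0.2173.
Applying the same ×0.2173: 2205.00 → 479.17.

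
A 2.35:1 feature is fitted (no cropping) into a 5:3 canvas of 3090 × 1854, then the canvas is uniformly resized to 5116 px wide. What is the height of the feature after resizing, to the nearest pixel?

In the 3090×1854 frame the feature fills the width: height = 3090 / 2.350 ≈ 1314.89 px.
Scaling 3090 → 5116 is ×1.6557, so the height becomes 1314.89 × 1.6557 ≈ 2177.02 px.

2177 px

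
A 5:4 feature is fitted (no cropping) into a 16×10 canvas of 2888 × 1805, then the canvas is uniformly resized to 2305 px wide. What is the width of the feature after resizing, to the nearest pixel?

In the 2888×1805 frame the feature fills the height: width = 1805 × 5/4 ≈ 2256.25 px.
The frame scales by 2305/2888 = 0.7981; 2256.25 × 0.7981 ≈ 1800.78 px.

1801 px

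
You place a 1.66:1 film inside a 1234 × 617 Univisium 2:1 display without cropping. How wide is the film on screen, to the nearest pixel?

1024 px

1.66:1 is narrower than Univisium 2:1, so it spans the full height.
Content width = 617 × 1.660 ≈ 1024.22 px.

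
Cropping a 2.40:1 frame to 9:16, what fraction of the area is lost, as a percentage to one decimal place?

9:16 is narrower than 2.40:1, so the crop keeps the full height and trims the width.
Area ratio = (0.562)/(2.400) = 23.44%; the remaining 76.56% is cropped out.

76.6%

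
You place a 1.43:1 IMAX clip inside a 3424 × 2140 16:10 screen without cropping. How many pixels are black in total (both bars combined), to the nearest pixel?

778532 pixels

Since 1.430 < 1.600, the clip is height-limited.
The clip is 2140 × 1.430 ≈ 3060.2000 px wide.
Leftover width: 3424 − 3060.2000 = 363.8000 px.
Bar area = 363.8000 × 2140 ≈ 778532 px.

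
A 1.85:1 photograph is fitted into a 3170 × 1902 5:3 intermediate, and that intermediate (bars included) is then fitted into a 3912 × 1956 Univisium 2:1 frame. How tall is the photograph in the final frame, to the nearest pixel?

Inside the 3170×1902 canvas the photograph is width-limited at 3170.00 × 1713.51.
Second fit — the 5:3 canvas into 3912×1956 spans the height: 3260.00 × 1956.00 (×1.0284 from 3170×1902).
So the photograph's height is 1713.51 × 1.0284 ≈ 1762.16.

1762 px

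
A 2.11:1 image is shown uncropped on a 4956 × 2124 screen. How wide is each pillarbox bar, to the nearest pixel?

237 px

2.11:1 is narrower than 21×9, so it spans the full height.
The image is 2124 × 2.110 ≈ 4481.64 px wide.
Leftover width: 4956 − 4481.64 = 474.36 px → 237.18 each side.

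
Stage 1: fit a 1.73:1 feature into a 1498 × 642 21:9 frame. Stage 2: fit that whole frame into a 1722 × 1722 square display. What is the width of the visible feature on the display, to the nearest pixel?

Inside the 1498×642 canvas the feature is height-limited at 1110.66 × 642.00.
Second fit — the 21:9 canvas into 1722×1722 spans the width: 1722.00 × 738.00 (×1.1495 from 1498×642).
So the feature's width is 1110.66 × 1.1495 ≈ 1276.74.

1277 px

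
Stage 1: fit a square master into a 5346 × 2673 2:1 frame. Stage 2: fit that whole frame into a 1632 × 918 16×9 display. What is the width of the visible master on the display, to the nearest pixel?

First fit — square into 5346×2673 spans the height: 2673.00 × 2673.00.
Second fit — the 2:1 canvas into 1632×918 spans the width: 1632.00 × 816.00 (×0.3053 from 5346×2673).
So the master's width is 2673.00 × 0.3053 ≈ 816.00.

816 px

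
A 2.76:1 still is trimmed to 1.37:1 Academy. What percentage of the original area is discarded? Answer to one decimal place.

50.4%

Going from 2.76:1 to 1.37:1 Academy means cutting width while keeping height.
Area ratio = (1.370)/(2.760) = 49.64%; the remaining 50.36% is cropped out.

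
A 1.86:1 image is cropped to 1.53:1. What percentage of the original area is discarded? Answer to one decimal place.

17.7%

Going from 1.86:1 to 1.53:1 means cutting width while keeping height.
Area ratio = (1.530)/(1.860) = 82.26%; the remaining 17.74% is cropped out.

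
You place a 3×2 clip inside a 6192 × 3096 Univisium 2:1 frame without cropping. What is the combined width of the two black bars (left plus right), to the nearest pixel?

1548 px

3×2 (1.500) < Univisium 2:1 (2.000), so the clip fills the height.
Content width = 3096 × 3/2 ≈ 4644.00 px.
6192 − 4644.00 = 1548.00 px of bars.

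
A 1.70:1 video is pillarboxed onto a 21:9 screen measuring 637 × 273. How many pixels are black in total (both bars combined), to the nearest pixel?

1.70:1 is narrower than 21:9, so it spans the full height.
Content width = 273 × 1.700 ≈ 464.1000 px.
Black = 637 − 464.1000 = 172.9000 px.
That's 172.9000 × 273 ≈ 47202 black pixels.

47202 pixels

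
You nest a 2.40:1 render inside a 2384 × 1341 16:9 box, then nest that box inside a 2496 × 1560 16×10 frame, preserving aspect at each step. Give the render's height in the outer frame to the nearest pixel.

2.40:1 in 2384×1341: fills the width, so the render is 2384.00 × 993.33.
The 16:9 canvas is width-limited in 2496×1560, giving 2496.00 × 1404.00; scale factor 1.0470.
So the render's height is 993.33 × 1.0470 ≈ 1040.00.

1040 px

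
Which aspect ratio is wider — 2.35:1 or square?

2.35 and square = 1; 2.35 > 1.

2.35:1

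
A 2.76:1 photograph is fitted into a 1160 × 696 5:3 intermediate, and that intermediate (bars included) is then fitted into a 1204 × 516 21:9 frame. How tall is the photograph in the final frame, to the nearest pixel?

312 px

Inside the 1160×696 canvas the photograph is width-limited at 1160.00 × 420.29.
The 5:3 canvas is height-limited in 1204×516, giving 860.00 × 516.00; scale factor 0.7414.
The photograph scales with it: height 420.29 × 0.7414 ≈ 311.59.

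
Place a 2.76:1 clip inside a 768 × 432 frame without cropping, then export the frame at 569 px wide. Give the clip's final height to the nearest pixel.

Fitted into 768×432, the clip spans the width; its height is 768 / 2.760 ≈ 278.26 px.
Resizing to 569 px wide multiplies everything by 0.7409: 278.26 → 206.16 px.

206 px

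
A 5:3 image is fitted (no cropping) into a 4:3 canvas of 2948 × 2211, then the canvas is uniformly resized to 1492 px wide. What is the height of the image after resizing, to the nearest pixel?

895 px

At 2948×2211 the image is width-limited, so height = 2948 × 3/5 ≈ 1768.80 px.
The frame scales by 1492/2948 = 0.5061; 1768.80 × 0.5061 ≈ 895.20 px.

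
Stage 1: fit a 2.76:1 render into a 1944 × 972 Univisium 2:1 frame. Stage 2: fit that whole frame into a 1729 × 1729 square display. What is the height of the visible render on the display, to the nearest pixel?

2.76:1 in 1944×972: fills the width, so the render is 1944.00 × 704.35.
Univisium 2:1 in 1729×1729: fills the width, so the intermediate becomes 1729.00 × 864.50 — a scale of ×0.8894.
The render scales with it: height 704.35 × 0.8894 ≈ 626.45.

626 px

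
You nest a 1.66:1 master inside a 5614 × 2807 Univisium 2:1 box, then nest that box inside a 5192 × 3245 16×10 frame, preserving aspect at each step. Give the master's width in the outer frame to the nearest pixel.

First fit — 1.66:1 into 5614×2807 spans the height: 4659.62 × 2807.00.
Second fit — the Univisium 2:1 canvas into 5192×3245 spans the width: 5192.00 × 2596.00 (×0.9248 from 5614×2807).
Applying the same ×0.9248: 4659.62 → 4309.36.

4309 px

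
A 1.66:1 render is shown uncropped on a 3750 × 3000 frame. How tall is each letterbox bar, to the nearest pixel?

1.66:1 is wider than 5:4, so it spans the full width.
The render is 3750 / 1.660 ≈ 2259.04 px tall.
Leftover height: 3000 − 2259.04 = 740.96 px → 370.48 each side.

370 px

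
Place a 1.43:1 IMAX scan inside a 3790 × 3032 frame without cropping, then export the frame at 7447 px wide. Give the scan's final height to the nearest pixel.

At 3790×3032 the scan is width-limited, so height = 3790 / 1.430 ≈ 2650.35 px.
The frame scales by 7447/3790 = 1.9649; 2650.35 × 1.9649 ≈ 5207.69 px.

5208 px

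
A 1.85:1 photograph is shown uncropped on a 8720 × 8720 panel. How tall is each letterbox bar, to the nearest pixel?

2003 px

Since 1.850 > 1.000, the photograph is width-limited.
The photograph is 8720 / 1.850 ≈ 4713.51 px tall.
Leftover height: 8720 − 4713.51 = 4006.49 px → 2003.24 each side.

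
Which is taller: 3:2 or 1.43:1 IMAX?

3:2 = 1.5 and 1.43; 1.5 > 1.43. The smaller width-to-height ratio is the taller frame.

1.43:1 IMAX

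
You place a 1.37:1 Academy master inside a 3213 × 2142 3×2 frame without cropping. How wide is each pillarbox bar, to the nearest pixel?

1.37:1 Academy is narrower than 3×2, so it spans the full height.
Content width = 2142 × 1.370 ≈ 2934.54 px.
3213 − 2934.54 = 278.46 px of bars (139.23 each).

139 px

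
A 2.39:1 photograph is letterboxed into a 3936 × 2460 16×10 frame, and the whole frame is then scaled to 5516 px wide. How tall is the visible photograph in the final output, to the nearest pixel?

At 3936×2460 the photograph is width-limited, so height = 3936 / 2.390 ≈ 1646.86 px.
The frame scales by 5516/3936 = 1.4014; 1646.86 × 1.4014 ≈ 2307.95 px.

2308 px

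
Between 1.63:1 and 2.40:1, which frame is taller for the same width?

1.63 and 2.4; 2.4 > 1.63. The smaller width-to-height ratio is the taller frame.

1.63:1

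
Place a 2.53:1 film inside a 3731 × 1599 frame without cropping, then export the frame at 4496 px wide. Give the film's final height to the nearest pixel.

Fitted into 3731×1599, the film spans the width; its height is 3731 / 2.530 ≈ 1474.70 px.
Scaling 3731 → 4496 is ×1.2050, so the height becomes 1474.70 × 1.2050 ≈ 1777.08 px.

1777 px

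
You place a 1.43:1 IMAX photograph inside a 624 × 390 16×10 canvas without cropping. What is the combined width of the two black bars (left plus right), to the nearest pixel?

1.43:1 IMAX is narrower than 16×10, so it spans the full height.
Content width = 390 × 1.430 ≈ 557.70 px.
Leftover width: 624 − 557.70 = 66.30 px.

66 px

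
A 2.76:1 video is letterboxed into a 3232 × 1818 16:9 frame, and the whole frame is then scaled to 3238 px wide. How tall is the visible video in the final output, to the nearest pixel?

Fitted into 3232×1818, the video spans the width; its height is 3232 / 2.760 ≈ 1171.01 px.
Resizing to 3238 px wide multiplies everything by 1.0019: 1171.01 → 1173.19 px.

1173 px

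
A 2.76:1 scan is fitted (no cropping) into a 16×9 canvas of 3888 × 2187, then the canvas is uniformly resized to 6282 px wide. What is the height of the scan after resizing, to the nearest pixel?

At 3888×2187 the scan is width-limited, so height = 3888 / 2.760 ≈ 1408.70 px.
Resizing to 6282 px wide multiplies everything by 1.6157: 1408.70 → 2276.09 px.

2276 px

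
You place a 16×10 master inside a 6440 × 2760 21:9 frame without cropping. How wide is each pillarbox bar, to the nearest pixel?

1012 px

16×10 (1.600) < 21:9 (2.333), so the master fills the height.
Content width = 2760 × 16/10 ≈ 4416.00 px.
Leftover width: 6440 − 4416.00 = 2024.00 px → 1012.00 each side.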